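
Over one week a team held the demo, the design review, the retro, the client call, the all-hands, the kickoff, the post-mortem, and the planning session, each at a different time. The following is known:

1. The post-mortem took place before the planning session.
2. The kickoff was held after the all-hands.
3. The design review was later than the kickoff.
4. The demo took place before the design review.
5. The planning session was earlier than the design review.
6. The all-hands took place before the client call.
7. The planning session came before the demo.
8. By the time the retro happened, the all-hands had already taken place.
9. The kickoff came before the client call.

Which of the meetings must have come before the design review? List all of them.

the all-hands, the demo, the kickoff, the planning session, the post-mortem

Directly stated before the design review: the demo, the kickoff, and the planning session.
The all-hands reaches the design review via the all-hands → the kickoff → the design review.
The post-mortem reaches the design review via the post-mortem → the planning session → the design review.
No chain forces the client call (or any of the others) ahead of the design review.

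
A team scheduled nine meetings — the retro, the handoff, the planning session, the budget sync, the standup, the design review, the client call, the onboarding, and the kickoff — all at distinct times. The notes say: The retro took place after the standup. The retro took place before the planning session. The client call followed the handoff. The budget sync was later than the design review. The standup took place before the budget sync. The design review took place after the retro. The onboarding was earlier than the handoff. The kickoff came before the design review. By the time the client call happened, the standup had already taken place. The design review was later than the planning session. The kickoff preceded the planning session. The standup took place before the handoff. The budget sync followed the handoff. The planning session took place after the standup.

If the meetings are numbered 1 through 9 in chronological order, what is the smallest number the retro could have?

The standup must come before the retro — 1 forced predecessor.
Nothing else is forced ahead of the retro, so its earliest slot is position 1 + 1 = 2.

2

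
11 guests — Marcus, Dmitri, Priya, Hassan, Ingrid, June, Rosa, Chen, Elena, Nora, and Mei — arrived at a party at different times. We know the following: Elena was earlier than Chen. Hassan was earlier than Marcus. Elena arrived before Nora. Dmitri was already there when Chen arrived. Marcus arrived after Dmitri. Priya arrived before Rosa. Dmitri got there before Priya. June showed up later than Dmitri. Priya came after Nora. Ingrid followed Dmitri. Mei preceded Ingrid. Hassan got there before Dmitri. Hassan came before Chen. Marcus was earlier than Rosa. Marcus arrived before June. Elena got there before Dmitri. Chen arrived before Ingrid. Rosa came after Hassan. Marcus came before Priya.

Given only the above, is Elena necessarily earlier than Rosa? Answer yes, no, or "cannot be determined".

yes

Chain the constraints: Elena → Nora → Priya → Rosa. Each link is directly stated, so Elena comes before Rosa.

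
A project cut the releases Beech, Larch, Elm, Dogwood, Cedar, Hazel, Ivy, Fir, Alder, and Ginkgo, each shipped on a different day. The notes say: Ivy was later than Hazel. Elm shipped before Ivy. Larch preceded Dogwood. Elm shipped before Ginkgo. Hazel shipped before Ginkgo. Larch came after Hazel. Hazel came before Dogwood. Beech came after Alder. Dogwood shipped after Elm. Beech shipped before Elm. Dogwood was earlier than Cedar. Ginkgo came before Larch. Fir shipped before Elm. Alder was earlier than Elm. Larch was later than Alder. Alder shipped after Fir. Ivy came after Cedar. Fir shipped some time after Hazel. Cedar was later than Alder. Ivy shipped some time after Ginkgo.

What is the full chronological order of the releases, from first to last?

Hazel, Fir, Alder, Beech, Elm, Ginkgo, Larch, Dogwood, Cedar, Ivy

The constraints fix every adjacent pair, so only one ordering works:
Hazel → Fir → Alder → Beech → Elm → Ginkgo → Larch → Dogwood → Cedar → Ivy.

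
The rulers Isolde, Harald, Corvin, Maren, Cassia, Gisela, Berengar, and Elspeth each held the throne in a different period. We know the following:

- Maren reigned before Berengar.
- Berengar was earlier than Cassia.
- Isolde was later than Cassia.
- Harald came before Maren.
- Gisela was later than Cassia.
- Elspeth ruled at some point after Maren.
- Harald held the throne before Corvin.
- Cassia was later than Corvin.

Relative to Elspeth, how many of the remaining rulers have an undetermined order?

5

Forced before Elspeth: Harald and Maren.
That leaves Berengar, Cassia, Corvin, Gisela, and Isolde with no forced order relative to Elspeth — 5.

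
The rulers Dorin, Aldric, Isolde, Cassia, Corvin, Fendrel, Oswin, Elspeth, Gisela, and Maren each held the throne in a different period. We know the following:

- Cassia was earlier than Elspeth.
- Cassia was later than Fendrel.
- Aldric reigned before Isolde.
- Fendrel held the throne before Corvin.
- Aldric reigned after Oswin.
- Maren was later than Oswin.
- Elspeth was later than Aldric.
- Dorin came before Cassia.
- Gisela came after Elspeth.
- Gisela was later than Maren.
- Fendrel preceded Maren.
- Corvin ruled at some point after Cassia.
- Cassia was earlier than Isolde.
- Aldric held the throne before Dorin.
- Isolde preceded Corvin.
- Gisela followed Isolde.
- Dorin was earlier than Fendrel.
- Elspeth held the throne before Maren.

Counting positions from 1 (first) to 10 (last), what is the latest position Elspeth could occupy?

8

Elspeth must come before Gisela and Maren — 2 rulers forced after them.
Everything else can be placed before Elspeth in some valid order, so Elspeth can sit as late as position 10 − 2 = 8.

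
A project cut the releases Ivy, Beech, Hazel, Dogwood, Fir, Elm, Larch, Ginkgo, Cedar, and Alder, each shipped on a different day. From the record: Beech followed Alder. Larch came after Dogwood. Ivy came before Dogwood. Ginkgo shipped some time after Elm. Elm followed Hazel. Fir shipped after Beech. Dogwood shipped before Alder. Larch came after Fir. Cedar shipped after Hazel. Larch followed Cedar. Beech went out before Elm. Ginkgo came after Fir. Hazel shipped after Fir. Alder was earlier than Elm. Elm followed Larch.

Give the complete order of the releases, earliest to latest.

Ivy, Dogwood, Alder, Beech, Fir, Hazel, Cedar, Larch, Elm, Ginkgo

The constraints fix every adjacent pair, so only one ordering works:
Ivy → Dogwood → Alder → Beech → Fir → Hazel → Cedar → Larch → Elm → Ginkgo.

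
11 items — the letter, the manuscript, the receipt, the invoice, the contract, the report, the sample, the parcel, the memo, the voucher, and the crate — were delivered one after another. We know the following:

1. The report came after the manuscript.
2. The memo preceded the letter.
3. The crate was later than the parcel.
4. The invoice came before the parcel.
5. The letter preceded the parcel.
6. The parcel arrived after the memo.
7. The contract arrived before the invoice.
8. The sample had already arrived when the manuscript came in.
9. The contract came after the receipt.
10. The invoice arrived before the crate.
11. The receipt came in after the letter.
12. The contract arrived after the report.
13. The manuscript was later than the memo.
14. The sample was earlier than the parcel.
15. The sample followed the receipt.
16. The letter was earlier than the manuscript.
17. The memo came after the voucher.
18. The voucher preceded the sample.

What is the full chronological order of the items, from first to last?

The constraints fix every adjacent pair, so only one ordering works:
the voucher → the memo → the letter → the receipt → the sample → the manuscript → the report → the contract → the invoice → the parcel → the crate.

the voucher, the memo, the letter, the receipt, the sample, the manuscript, the report, the contract, the invoice, the parcel, the crate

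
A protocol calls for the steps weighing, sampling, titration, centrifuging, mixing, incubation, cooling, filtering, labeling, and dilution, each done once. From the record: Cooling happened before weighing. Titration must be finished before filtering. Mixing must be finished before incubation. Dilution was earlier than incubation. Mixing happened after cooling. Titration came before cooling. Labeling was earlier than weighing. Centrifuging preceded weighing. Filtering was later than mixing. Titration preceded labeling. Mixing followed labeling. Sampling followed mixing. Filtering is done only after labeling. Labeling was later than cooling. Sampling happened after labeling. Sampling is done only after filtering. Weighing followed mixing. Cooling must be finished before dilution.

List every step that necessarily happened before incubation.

cooling, dilution, labeling, mixing, titration

Directly stated before incubation: dilution and mixing.
Cooling reaches incubation via cooling → mixing → incubation.
Labeling reaches incubation via labeling → mixing → incubation.
Titration reaches incubation via titration → labeling → mixing → incubation.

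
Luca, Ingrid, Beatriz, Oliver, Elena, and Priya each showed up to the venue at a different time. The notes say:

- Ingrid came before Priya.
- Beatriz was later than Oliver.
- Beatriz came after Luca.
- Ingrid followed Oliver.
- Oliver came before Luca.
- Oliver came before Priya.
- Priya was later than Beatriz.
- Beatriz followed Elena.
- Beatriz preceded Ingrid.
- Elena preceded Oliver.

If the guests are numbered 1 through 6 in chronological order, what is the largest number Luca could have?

3

Luca must come before Beatriz, Ingrid, and Priya — 3 guests forced after them.
Everything else can be placed before Luca in some valid order, so Luca can sit as late as position 6 − 3 = 3.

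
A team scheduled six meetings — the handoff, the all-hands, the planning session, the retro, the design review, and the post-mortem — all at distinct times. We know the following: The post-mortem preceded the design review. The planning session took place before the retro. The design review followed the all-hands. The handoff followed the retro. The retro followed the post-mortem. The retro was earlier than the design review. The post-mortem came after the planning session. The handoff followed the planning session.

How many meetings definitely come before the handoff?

Directly stated before the handoff: the planning session and the retro.
The post-mortem reaches the handoff via the post-mortem → the retro → the handoff.
No chain forces the design review (or any of the others) ahead of the handoff.
That's the planning session, the post-mortem, and the retro — 3 in all.

3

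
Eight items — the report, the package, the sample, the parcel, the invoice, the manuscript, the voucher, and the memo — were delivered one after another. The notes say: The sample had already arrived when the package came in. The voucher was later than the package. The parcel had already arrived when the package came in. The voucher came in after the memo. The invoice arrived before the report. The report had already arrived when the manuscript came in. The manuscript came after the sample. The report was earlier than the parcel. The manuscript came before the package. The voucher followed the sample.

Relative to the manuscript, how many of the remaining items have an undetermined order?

Forced before the manuscript: the invoice, the report, and the sample; forced after the manuscript: the package and the voucher.
That leaves the memo and the parcel with no forced order relative to the manuscript — 2.

2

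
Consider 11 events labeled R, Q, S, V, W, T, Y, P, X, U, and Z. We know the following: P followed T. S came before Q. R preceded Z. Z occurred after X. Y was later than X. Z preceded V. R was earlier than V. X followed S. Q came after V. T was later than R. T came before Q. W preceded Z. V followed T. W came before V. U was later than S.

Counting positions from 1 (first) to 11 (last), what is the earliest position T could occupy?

2

R must come before T — 1 forced predecessor.
Nothing else is forced ahead of T, so its earliest slot is position 1 + 1 = 2.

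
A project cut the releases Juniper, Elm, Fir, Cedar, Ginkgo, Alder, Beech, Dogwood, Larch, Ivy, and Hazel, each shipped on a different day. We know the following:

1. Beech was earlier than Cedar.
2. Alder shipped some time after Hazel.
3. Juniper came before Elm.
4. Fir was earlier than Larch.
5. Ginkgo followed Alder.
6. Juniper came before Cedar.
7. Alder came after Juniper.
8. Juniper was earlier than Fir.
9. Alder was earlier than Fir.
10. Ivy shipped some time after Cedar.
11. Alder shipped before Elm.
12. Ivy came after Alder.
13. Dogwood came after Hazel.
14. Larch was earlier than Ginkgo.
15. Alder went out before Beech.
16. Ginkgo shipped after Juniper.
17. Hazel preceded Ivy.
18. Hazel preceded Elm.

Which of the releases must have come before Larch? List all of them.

Alder, Fir, Hazel, Juniper

Directly stated before Larch: Fir.
Alder reaches Larch via Alder → Fir → Larch.
Hazel reaches Larch via Hazel → Alder → Fir → Larch.
Juniper reaches Larch via Juniper → Fir → Larch.
No chain forces Beech (or any of the others) ahead of Larch.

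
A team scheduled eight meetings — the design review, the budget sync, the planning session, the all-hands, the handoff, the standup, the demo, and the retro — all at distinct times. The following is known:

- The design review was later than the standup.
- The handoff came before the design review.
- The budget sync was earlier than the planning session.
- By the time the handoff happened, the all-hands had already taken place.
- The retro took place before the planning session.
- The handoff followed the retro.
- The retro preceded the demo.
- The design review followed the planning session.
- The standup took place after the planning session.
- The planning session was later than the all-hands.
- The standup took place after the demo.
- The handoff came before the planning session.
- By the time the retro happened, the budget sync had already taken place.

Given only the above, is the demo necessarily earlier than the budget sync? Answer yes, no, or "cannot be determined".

no

Tracing the constraints gives the budget sync → the retro → the demo, so the budget sync must come before the demo.
That means the demo cannot be before the budget sync.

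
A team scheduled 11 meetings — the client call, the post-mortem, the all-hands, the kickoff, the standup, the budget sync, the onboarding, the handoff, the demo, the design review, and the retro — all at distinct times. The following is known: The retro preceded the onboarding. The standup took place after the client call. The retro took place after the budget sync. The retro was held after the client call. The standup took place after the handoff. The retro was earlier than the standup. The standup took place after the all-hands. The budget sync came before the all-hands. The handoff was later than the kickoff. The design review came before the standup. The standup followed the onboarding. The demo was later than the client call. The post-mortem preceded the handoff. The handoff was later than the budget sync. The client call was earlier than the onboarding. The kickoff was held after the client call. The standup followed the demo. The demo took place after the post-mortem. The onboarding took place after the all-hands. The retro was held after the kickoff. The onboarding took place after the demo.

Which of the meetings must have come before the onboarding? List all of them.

Directly stated before the onboarding: the all-hands, the client call, the demo, and the retro.
The budget sync reaches the onboarding via the budget sync → the all-hands → the onboarding.
The kickoff reaches the onboarding via the kickoff → the retro → the onboarding.
The post-mortem reaches the onboarding via the post-mortem → the demo → the onboarding.
No chain forces the handoff (or any of the others) ahead of the onboarding.

the all-hands, the budget sync, the client call, the demo, the kickoff, the post-mortem, the retro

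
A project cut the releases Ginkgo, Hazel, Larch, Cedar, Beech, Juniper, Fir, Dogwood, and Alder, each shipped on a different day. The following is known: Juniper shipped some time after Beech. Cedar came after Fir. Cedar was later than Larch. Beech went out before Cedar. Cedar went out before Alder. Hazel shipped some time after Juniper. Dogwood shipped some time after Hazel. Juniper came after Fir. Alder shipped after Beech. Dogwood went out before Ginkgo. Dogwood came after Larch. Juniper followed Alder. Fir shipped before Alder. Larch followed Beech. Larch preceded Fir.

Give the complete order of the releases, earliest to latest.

The constraints fix every adjacent pair, so only one ordering works:
Beech → Larch → Fir → Cedar → Alder → Juniper → Hazel → Dogwood → Ginkgo.

Beech, Larch, Fir, Cedar, Alder, Juniper, Hazel, Dogwood, Ginkgo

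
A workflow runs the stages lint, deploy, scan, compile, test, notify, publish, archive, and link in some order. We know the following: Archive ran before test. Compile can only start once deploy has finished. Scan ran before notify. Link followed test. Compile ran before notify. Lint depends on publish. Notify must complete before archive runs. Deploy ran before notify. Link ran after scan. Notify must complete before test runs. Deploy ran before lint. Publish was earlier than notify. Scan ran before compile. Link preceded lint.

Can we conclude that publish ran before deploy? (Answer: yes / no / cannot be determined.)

No chain of stated constraints runs from publish to deploy, and none runs from deploy to publish either.
So the relative order of publish and deploy is not fixed by the given facts.

cannot be determined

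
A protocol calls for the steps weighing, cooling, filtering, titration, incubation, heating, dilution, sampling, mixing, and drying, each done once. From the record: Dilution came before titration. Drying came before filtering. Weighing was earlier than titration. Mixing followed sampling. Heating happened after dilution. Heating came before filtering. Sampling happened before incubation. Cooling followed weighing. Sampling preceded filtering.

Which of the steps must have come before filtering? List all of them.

Directly stated before filtering: drying, heating, and sampling.
Dilution reaches filtering via dilution → heating → filtering.
No chain forces incubation (or any of the others) ahead of filtering.

dilution, drying, heating, sampling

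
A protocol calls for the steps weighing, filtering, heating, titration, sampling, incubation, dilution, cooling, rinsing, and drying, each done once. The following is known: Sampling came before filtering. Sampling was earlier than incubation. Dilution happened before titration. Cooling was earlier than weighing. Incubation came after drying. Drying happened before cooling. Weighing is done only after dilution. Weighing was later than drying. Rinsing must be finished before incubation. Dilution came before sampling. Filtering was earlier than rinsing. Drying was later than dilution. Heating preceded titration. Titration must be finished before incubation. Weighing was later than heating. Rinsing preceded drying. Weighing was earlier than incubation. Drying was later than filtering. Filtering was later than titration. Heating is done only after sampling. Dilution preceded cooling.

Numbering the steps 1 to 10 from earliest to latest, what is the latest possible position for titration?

4

Titration must come before cooling, drying, filtering, incubation, rinsing, and weighing — 6 steps forced after it.
Everything else can be placed before titration in some valid order, so titration can sit as late as position 10 − 6 = 4.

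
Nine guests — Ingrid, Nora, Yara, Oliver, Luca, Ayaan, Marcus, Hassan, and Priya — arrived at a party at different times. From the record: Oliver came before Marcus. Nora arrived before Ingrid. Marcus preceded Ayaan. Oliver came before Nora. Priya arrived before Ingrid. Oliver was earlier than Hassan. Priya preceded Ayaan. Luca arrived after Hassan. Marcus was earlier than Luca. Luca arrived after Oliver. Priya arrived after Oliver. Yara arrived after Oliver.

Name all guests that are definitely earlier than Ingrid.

Nora, Oliver, Priya

Directly stated before Ingrid: Nora and Priya.
Oliver reaches Ingrid via Oliver → Nora → Ingrid.
No chain forces Luca (or any of the others) ahead of Ingrid.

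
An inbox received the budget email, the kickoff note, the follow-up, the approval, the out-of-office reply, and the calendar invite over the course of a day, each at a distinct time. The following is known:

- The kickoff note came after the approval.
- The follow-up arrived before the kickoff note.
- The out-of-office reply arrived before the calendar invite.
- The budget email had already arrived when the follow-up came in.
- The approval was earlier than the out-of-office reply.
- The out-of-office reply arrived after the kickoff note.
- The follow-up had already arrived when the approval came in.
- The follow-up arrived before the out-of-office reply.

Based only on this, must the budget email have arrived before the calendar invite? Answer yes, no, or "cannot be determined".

Chain the constraints: the budget email → the follow-up → the out-of-office reply → the calendar invite. Each link is directly stated, so the budget email comes before the calendar invite.

yes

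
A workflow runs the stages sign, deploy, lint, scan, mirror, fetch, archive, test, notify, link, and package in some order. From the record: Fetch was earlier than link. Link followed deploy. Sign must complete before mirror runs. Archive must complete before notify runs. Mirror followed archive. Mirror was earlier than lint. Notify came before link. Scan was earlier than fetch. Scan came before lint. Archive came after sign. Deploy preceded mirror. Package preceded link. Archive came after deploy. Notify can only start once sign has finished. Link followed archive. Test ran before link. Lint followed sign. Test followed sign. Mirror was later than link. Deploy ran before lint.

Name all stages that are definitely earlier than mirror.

archive, deploy, fetch, link, notify, package, scan, sign, test

Directly stated before mirror: archive, deploy, link, and sign.
Fetch reaches mirror via fetch → link → mirror.
Notify reaches mirror via notify → link → mirror.
Package reaches mirror via package → link → mirror.
Likewise scan and test each reach mirror by chaining the stated constraints.
No chain forces lint ahead of mirror.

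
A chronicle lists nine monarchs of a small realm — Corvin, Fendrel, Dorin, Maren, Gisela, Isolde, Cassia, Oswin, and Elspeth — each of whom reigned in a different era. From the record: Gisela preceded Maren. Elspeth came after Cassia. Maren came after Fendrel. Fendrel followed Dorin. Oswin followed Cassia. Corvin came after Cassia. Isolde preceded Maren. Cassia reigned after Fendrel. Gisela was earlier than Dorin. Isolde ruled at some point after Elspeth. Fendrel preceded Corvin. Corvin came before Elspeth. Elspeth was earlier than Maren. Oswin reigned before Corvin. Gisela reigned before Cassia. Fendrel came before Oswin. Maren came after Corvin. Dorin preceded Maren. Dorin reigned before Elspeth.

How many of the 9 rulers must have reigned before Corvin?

Directly stated before Corvin: Cassia, Fendrel, and Oswin.
Dorin reaches Corvin via Dorin → Fendrel → Corvin.
Gisela reaches Corvin via Gisela → Cassia → Corvin.
No chain forces Maren (or any of the others) ahead of Corvin.
That's Cassia, Dorin, Fendrel, Gisela, and Oswin — 5 in all.

5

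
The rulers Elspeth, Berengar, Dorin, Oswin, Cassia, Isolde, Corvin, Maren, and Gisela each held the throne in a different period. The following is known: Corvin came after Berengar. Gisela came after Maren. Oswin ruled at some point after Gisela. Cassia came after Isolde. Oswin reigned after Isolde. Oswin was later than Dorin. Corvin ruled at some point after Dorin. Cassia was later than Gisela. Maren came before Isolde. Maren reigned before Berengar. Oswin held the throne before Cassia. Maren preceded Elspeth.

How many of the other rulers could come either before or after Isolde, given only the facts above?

Forced before Isolde: Maren; forced after Isolde: Cassia and Oswin.
That leaves Berengar, Corvin, Dorin, Elspeth, and Gisela with no forced order relative to Isolde — 5.

5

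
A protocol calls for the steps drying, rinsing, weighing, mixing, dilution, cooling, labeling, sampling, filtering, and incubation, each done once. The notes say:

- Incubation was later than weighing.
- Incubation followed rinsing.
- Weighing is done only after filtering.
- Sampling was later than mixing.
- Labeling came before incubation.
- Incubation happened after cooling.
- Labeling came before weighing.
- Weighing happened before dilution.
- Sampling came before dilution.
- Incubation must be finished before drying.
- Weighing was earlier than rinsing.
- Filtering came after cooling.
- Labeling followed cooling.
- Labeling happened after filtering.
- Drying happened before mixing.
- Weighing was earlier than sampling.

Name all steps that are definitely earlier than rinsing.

Directly stated before rinsing: weighing.
Cooling reaches rinsing via cooling → labeling → weighing → rinsing.
Filtering reaches rinsing via filtering → weighing → rinsing.
Labeling reaches rinsing via labeling → weighing → rinsing.

cooling, filtering, labeling, weighing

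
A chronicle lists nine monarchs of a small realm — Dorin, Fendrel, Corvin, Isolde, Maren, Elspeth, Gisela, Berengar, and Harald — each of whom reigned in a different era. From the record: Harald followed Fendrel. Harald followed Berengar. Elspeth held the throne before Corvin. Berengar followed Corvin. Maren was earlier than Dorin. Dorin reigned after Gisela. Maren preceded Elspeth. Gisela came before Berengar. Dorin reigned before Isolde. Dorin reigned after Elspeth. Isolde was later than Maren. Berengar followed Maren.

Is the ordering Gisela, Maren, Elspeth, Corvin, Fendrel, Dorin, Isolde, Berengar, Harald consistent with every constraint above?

Check each stated constraint against the proposed order — e.g. Maren is ahead of Berengar; Gisela is ahead of Berengar. Every pair is in the required order; nothing is violated.

yes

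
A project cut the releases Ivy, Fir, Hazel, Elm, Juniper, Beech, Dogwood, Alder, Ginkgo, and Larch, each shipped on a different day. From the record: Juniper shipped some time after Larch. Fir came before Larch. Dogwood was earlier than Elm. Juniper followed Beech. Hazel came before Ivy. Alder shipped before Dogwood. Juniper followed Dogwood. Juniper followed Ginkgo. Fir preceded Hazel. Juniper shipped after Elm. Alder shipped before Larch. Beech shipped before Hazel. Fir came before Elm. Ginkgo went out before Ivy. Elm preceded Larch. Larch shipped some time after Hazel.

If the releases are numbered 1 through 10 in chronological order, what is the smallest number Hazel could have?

3

Beech and Fir must both come before Hazel — 2 forced predecessors.
Nothing else is forced ahead of Hazel, so its earliest slot is position 2 + 1 = 3.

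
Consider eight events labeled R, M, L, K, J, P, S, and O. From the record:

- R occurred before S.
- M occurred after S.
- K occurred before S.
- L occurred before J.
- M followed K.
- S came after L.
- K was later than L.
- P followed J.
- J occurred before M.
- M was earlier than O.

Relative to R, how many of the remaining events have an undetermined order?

Forced after R: M, O, and S.
That leaves J, K, L, and P with no forced order relative to R — 4.

4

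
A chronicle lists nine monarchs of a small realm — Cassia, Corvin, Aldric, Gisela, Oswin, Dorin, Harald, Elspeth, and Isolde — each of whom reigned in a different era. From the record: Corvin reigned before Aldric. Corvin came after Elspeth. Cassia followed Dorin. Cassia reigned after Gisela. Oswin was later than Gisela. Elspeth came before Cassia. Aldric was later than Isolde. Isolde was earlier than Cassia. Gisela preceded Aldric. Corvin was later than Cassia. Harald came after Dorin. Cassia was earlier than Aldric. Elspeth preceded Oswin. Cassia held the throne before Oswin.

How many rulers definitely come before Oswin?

Directly stated before Oswin: Cassia, Elspeth, and Gisela.
Dorin reaches Oswin via Dorin → Cassia → Oswin.
Isolde reaches Oswin via Isolde → Cassia → Oswin.
No chain forces Harald (or any of the others) ahead of Oswin.
That's Cassia, Dorin, Elspeth, Gisela, and Isolde — 5 in all.

5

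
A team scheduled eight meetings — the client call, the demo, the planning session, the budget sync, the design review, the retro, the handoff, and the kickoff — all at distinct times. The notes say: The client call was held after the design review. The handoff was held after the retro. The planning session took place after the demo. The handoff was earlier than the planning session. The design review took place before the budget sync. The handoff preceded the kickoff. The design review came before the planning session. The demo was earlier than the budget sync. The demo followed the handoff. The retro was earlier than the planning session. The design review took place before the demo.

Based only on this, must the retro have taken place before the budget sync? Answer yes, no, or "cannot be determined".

Chain the constraints: the retro → the handoff → the demo → the budget sync. Each link is directly stated, so the retro comes before the budget sync.

yes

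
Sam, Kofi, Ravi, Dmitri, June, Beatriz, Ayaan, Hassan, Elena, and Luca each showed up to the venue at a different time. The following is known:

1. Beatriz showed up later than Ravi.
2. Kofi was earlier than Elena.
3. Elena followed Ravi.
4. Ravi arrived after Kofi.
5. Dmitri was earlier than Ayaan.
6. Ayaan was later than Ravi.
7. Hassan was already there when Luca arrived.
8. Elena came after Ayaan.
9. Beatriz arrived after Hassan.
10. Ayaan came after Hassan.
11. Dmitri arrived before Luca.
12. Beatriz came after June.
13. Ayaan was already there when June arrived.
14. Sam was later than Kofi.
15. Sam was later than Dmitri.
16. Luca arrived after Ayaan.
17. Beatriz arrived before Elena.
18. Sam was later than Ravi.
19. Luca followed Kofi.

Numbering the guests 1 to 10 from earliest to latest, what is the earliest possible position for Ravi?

Kofi must come before Ravi — 1 forced predecessor.
Nothing else is forced ahead of Ravi, so their earliest slot is position 1 + 1 = 2.

2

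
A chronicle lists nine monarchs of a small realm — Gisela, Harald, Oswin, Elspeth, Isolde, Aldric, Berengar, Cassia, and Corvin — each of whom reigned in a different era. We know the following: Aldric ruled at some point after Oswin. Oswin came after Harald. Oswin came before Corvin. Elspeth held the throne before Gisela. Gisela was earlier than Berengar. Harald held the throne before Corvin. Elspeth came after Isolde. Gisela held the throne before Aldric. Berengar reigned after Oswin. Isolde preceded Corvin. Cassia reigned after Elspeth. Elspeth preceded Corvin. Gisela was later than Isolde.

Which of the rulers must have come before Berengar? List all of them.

Elspeth, Gisela, Harald, Isolde, Oswin

Directly stated before Berengar: Gisela and Oswin.
Elspeth reaches Berengar via Elspeth → Gisela → Berengar.
Harald reaches Berengar via Harald → Oswin → Berengar.
Isolde reaches Berengar via Isolde → Gisela → Berengar.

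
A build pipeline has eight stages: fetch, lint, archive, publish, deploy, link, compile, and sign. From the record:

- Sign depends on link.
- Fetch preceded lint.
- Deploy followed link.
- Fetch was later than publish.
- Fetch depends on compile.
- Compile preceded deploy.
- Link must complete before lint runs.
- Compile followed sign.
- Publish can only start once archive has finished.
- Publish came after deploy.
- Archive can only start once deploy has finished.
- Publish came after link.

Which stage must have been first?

link

Link has a chain of constraints placing it before every other stage, so link must be first.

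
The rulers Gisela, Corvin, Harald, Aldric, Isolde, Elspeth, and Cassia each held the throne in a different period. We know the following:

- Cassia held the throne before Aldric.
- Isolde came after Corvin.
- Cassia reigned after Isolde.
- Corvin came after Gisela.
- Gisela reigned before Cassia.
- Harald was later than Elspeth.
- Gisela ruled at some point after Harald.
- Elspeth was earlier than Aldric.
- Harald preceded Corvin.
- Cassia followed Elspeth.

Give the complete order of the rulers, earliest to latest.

Elspeth, Harald, Gisela, Corvin, Isolde, Cassia, Aldric

The constraints fix every adjacent pair, so only one ordering works:
Elspeth → Harald → Gisela → Corvin → Isolde → Cassia → Aldric.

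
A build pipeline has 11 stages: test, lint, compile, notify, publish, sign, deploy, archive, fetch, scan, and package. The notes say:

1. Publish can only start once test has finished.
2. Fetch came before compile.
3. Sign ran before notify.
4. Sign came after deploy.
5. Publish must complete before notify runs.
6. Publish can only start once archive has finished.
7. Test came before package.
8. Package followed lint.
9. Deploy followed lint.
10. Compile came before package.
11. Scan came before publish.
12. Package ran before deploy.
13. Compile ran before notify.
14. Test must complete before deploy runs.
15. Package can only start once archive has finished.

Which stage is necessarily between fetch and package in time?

compile

Tracing the constraints gives fetch → compile → package, so compile sits after fetch and before package.
No other stage is forced both after fetch and before package.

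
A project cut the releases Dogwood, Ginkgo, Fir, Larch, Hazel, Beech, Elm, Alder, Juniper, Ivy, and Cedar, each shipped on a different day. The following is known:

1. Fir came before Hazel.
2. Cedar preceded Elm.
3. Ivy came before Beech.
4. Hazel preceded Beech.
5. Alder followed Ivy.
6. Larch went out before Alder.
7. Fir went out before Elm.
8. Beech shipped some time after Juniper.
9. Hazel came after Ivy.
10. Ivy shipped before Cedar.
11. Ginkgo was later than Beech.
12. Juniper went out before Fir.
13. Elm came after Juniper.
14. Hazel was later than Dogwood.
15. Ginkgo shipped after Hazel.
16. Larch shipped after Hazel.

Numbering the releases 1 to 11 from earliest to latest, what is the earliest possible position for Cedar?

2

Ivy must come before Cedar — 1 forced predecessor.
Nothing else is forced ahead of Cedar, so its earliest slot is position 1 + 1 = 2.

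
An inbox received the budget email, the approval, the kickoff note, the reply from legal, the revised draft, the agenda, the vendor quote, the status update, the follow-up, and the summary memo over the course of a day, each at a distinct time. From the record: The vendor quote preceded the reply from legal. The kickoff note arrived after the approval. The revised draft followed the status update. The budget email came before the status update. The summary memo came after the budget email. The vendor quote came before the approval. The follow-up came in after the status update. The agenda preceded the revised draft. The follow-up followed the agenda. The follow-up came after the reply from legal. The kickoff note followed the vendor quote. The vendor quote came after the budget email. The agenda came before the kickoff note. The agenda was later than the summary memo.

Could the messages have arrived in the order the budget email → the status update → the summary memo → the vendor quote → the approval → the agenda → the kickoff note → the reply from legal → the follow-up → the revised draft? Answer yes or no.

Check each stated constraint against the proposed order — e.g. the status update is ahead of the follow-up; the status update is ahead of the revised draft. Every pair is in the required order; nothing is violated.

yes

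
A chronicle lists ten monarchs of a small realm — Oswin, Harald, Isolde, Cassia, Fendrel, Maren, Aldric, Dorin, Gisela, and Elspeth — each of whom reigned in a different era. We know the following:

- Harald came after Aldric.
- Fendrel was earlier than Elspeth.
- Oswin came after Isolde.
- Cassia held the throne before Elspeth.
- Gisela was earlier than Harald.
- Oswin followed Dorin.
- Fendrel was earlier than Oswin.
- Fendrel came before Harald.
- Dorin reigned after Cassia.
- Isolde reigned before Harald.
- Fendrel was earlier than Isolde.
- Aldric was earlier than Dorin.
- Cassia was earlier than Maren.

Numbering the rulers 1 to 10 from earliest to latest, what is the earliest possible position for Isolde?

2

Fendrel must come before Isolde — 1 forced predecessor.
Nothing else is forced ahead of Isolde, so their earliest slot is position 1 + 1 = 2.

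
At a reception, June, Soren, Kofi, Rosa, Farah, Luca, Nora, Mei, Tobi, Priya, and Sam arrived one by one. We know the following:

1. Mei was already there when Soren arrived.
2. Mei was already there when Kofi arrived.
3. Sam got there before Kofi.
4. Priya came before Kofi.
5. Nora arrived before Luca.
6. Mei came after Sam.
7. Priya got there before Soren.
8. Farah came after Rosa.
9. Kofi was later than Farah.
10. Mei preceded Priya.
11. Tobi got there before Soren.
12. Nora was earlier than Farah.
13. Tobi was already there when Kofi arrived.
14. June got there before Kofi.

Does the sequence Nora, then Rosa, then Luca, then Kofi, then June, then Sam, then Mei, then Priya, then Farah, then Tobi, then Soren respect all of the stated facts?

The constraints require Sam before Kofi, but in the proposed sequence Kofi appears ahead of Sam. That one violation is enough.

no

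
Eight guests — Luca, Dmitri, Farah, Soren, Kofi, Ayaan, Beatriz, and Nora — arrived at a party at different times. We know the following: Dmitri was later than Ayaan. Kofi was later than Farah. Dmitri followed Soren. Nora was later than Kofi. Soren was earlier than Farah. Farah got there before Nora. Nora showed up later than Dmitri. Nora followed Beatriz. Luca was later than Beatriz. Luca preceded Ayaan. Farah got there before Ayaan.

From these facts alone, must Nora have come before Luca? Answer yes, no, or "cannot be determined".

Tracing the constraints gives Luca → Ayaan → Dmitri → Nora, so Luca must come before Nora.
That means Nora cannot be before Luca.

no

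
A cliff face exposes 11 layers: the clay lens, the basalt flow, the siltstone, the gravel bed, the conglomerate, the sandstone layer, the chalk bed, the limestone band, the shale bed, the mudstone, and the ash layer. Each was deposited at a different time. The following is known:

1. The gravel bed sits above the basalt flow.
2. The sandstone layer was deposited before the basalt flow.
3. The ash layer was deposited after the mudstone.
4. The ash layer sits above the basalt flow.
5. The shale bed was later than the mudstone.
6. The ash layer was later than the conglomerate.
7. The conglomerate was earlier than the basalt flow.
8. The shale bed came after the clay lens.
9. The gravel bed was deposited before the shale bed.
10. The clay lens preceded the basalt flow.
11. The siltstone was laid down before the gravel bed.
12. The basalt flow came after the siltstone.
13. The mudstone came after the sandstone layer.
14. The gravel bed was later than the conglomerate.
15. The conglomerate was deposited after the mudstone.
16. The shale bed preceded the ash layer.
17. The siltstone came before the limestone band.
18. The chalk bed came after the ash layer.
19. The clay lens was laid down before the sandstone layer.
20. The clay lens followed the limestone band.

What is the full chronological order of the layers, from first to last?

The constraints fix every adjacent pair, so only one ordering works:
the siltstone → the limestone band → the clay lens → the sandstone layer → the mudstone → the conglomerate → the basalt flow → the gravel bed → the shale bed → the ash layer → the chalk bed.

the siltstone, the limestone band, the clay lens, the sandstone layer, the mudstone, the conglomerate, the basalt flow, the gravel bed, the shale bed, the ash layer, the chalk bed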